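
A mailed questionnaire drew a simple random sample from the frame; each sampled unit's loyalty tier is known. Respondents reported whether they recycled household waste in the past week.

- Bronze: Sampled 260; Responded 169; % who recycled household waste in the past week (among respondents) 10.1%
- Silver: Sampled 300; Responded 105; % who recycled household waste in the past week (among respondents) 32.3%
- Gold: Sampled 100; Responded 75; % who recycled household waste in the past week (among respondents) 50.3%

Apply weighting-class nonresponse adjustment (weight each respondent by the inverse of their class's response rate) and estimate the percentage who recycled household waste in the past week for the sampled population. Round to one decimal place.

Response rates by class: Bronze 169/260 = 65%, Silver 105/300 = 35%, Gold 75/100 = 75%.
Each respondent's weight = sampled/responded in their class; summing within a class gives n_sampled, so:
  Bronze: 260 × 10.1 = 2626
  Silver: 300 × 32.3 = 9690
  Gold: 100 × 50.3 = 5030
Adjusted estimate = 17,346 / 660 = 26.2818 → 26.3%.

26.3%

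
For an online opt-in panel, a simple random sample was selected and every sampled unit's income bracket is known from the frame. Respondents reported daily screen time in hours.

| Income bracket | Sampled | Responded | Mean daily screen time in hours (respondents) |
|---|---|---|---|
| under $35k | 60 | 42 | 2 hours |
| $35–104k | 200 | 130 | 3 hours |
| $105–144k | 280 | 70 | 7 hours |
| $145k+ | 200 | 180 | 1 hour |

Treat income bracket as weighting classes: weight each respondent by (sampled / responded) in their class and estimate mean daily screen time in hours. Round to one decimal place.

Response rates by class: under $35k 42/60 = 70%, $35–104k 130/200 = 65%, $105–144k 70/280 = 25%, $145k+ 180/200 = 90%.
Each respondent's weight = sampled/responded in their class; summing within a class gives n_sampled, so:
  under $35k: 60 × 2 = 120
  $35–104k: 200 × 3 = 600
  $105–144k: 280 × 7 = 1960
  $145k+: 200 × 1 = 200
Adjusted estimate = 2880 / 740 = 3.89189 → 3.9.

3.9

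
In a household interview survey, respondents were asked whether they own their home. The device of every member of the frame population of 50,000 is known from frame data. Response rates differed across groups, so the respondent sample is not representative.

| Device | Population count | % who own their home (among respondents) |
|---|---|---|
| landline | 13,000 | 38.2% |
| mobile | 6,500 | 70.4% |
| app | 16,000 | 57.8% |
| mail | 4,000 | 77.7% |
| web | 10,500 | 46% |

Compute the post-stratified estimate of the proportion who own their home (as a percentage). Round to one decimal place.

53.5%

Post-stratification weights by population share, not respondent share:
  landline: (13,000/50,000) × 38.2 = 9.932
  mobile: (6,500/50,000) × 70.4 = 9.152
  app: (16,000/50,000) × 57.8 = 18.496
  mail: (4,000/50,000) × 77.7 = 6.216
  web: (10,500/50,000) × 46 = 9.66
Post-stratified estimate = 53.456 → 53.5%.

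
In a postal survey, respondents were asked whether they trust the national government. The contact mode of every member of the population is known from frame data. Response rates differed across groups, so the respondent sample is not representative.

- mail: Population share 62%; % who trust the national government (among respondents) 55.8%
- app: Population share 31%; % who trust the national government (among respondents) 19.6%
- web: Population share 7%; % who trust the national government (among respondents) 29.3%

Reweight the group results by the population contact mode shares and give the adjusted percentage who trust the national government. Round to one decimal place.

42.7%

Each cell contributes population-share × respondent value:
  mail: 0.62 × 55.8 = 34.596
  app: 0.31 × 19.6 = 6.076
  web: 0.07 × 29.3 = 2.051
Post-stratified estimate = 42.723 → 42.7%.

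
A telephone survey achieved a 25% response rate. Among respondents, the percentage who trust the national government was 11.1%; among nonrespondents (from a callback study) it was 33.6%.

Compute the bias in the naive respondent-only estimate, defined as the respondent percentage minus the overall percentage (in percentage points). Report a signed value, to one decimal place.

Nonresponse fraction = 1 − 0.25 = 0.75.
Bias = (nonresponse fraction) × (respondent percentage − nonrespondent percentage)
     = 0.75 × (11.1 − 33.6) = 0.75 × -22.5 = -16.875.

-16.9 percentage points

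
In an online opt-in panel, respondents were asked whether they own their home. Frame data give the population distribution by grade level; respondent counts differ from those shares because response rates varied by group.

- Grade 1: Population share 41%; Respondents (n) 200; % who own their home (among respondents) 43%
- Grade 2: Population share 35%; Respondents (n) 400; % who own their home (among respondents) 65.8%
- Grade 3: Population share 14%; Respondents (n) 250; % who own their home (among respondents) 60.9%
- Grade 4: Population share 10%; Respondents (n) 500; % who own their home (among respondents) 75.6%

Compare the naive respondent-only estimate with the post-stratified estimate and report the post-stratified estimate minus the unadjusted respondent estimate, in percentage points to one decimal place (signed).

Unadjusted (pooled respondent) estimate weights by respondent counts:
  (200/1350)×43 + (400/1350)×65.8 + (250/1350)×60.9 + (500/1350)×75.6 = 65.1444%
Reweighting by population grade level shares:
  0.41×43 + 0.35×65.8 + 0.14×60.9 + 0.1×75.6 = 56.746%
Difference = 56.746 − 65.1444 = -8.3984 pp.

-8.4 percentage points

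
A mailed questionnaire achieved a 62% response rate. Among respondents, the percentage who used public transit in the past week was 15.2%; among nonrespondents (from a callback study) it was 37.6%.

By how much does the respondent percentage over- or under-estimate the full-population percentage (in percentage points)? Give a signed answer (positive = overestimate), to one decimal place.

Nonresponse fraction = 1 − 0.62 = 0.38.
Bias = (nonresponse fraction) × (respondent percentage − nonrespondent percentage)
     = 0.38 × (15.2 − 37.6) = 0.38 × -22.4 = -8.512.

-8.5 percentage points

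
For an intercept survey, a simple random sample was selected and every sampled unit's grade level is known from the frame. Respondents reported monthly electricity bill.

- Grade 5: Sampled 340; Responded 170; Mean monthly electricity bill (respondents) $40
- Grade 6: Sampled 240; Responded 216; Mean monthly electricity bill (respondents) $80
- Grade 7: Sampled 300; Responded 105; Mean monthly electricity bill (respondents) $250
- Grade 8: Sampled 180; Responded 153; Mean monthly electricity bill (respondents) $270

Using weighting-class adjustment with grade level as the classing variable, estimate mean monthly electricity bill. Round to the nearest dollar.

Response rates by class: Grade 5 170/340 = 50%, Grade 6 216/240 = 90%, Grade 7 105/300 = 35%, Grade 8 153/180 = 85%.
Weighting each respondent by the inverse class response rate inflates each class back to its sampled size, so the class weight is n_sampled:
  Grade 5: 340 × 40 = 13,600
  Grade 6: 240 × 80 = 19,200
  Grade 7: 300 × 250 = 75,000
  Grade 8: 180 × 270 = 48,600
Adjusted estimate = 156,400 / 1,060 = 147.547 → $148.

$148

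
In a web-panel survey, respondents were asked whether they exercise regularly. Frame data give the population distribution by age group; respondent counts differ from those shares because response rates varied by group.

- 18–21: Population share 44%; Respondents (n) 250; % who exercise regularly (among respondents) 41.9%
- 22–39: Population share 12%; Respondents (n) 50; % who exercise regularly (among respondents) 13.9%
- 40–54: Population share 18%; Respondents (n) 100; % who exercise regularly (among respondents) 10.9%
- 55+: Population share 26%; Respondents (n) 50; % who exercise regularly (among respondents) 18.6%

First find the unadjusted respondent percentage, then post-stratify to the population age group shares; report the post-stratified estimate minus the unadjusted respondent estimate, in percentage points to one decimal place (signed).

Without adjustment, the pooled respondent share is:
  (250/450)×41.9 + (50/450)×13.9 + (100/450)×10.9 + (50/450)×18.6 = 29.3111%
Reweighting by population age group shares:
  0.44×41.9 + 0.12×13.9 + 0.18×10.9 + 0.26×18.6 = 26.902%
Difference = 26.902 − 29.3111 = -2.4091 pp.

-2.4 percentage points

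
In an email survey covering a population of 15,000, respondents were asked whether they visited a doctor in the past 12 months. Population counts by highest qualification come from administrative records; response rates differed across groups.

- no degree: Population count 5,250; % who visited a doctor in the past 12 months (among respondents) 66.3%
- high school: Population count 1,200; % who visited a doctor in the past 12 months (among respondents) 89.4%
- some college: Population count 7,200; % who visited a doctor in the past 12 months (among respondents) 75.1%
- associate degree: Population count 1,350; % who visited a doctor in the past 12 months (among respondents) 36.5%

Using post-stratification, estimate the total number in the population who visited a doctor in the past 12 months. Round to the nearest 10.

Estimated count per cell = population count × respondent percentage:
  no degree: 5,250 × 66.3% = 3480.75
  high school: 1,200 × 89.4% = 1072.8
  some college: 7,200 × 75.1% = 5407.2
  associate degree: 1,350 × 36.5% = 492.75
Estimated total = 10453.5 → 10,450.

10,450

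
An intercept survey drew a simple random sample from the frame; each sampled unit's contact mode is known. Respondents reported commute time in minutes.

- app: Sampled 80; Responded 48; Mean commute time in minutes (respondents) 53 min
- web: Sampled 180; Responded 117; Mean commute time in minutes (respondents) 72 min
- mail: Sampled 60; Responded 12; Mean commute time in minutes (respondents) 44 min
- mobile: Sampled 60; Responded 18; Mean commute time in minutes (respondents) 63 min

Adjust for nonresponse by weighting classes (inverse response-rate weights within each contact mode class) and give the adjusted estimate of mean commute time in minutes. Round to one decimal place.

Class response rates: app 48/80 = 60%, web 117/180 = 65%, mail 12/60 = 20%, mobile 18/60 = 30%.
With weight = n_sampled/n_responded per class, the weighted class total is n_sampled:
  app: 80 × 53 = 4240
  web: 180 × 72 = 12,960
  mail: 60 × 44 = 2640
  mobile: 60 × 63 = 3780
Adjusted estimate = 23,620 / 380 = 62.1579 → 62.2.

62.2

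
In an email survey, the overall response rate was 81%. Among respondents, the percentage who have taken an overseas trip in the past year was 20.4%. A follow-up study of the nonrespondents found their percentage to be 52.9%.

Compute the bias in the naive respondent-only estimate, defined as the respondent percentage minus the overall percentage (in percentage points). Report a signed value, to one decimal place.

-6.2 percentage points

Nonresponse fraction = 1 − 0.81 = 0.19.
Bias = (nonresponse fraction) × (respondent percentage − nonrespondent percentage)
     = 0.19 × (20.4 − 52.9) = 0.19 × -32.5 = -6.175.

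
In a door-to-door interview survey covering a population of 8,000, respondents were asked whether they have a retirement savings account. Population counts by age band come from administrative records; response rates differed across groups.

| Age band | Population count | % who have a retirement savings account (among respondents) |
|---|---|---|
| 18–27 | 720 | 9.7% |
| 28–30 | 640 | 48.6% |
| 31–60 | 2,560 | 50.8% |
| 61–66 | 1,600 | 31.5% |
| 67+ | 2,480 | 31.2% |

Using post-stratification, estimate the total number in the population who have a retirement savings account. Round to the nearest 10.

Apply each group's respondent rate to its population count:
  18–27: 720 × 9.7% = 69.84
  28–30: 640 × 48.6% = 311.04
  31–60: 2,560 × 50.8% = 1300.48
  61–66: 1,600 × 31.5% = 504
  67+: 2,480 × 31.2% = 773.76
Estimated total = 2959.12 → 2,960.

2,960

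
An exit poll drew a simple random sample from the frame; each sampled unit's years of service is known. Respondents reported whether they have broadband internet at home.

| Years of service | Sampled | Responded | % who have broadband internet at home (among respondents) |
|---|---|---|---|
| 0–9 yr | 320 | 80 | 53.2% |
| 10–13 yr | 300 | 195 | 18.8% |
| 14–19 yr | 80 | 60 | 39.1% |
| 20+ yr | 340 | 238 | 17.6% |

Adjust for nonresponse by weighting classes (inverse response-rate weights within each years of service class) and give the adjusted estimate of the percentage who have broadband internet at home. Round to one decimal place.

Class response rates: 0–9 yr 80/320 = 25%, 10–13 yr 195/300 = 65%, 14–19 yr 60/80 = 75%, 20+ yr 238/340 = 70%.
Inverse-response-rate weighting restores each class to its sampled count, so class totals weight by n_sampled:
  0–9 yr: 320 × 53.2 = 17,024
  10–13 yr: 300 × 18.8 = 5640
  14–19 yr: 80 × 39.1 = 3128
  20+ yr: 340 × 17.6 = 5984
Adjusted estimate = 31,776 / 1,040 = 30.5538 → 30.6%.

30.6%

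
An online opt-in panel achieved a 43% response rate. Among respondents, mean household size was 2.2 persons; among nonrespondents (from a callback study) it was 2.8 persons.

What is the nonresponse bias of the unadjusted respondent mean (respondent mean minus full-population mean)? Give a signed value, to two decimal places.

Nonresponse fraction = 1 − 0.43 = 0.57.
Bias = (nonresponse fraction) × (respondent mean − nonrespondent mean)
     = 0.57 × (2.2 − 2.8) = 0.57 × -0.6 = -0.342.

-0.34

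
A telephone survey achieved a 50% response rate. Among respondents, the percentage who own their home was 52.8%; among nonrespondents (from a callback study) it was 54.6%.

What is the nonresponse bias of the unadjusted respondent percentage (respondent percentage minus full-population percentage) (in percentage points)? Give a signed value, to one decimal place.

Nonresponse fraction = 1 − 0.5 = 0.5.
Bias = (nonresponse fraction) × (respondent percentage − nonrespondent percentage)
     = 0.5 × (52.8 − 54.6) = 0.5 × -1.8 = -0.9.

-0.9 percentage points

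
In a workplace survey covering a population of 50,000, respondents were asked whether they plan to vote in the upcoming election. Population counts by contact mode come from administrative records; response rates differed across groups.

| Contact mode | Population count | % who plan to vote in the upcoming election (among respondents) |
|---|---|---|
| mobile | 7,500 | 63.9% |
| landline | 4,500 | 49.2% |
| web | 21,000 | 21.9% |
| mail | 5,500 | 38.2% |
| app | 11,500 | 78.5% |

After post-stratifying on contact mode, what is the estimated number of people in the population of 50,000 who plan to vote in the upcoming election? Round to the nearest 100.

22,700

Estimated count per cell = population count × respondent percentage:
  mobile: 7,500 × 63.9% = 4792.5
  landline: 4,500 × 49.2% = 2214
  web: 21,000 × 21.9% = 4599
  mail: 5,500 × 38.2% = 2101
  app: 11,500 × 78.5% = 9027.5
Estimated total = 22,734 → 22,700.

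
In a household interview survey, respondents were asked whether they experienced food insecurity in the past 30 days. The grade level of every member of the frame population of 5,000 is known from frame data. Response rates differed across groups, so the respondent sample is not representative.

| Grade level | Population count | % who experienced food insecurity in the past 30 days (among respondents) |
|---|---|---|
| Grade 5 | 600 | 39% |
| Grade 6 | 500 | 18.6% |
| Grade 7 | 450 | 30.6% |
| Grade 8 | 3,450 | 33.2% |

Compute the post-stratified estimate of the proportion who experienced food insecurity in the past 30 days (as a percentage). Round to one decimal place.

Post-stratification weights by population share, not respondent share:
  Grade 5: (600/5,000) × 39 = 4.68
  Grade 6: (500/5,000) × 18.6 = 1.86
  Grade 7: (450/5,000) × 30.6 = 2.754
  Grade 8: (3,450/5,000) × 33.2 = 22.908
Post-stratified estimate = 32.202 → 32.2%.

32.2%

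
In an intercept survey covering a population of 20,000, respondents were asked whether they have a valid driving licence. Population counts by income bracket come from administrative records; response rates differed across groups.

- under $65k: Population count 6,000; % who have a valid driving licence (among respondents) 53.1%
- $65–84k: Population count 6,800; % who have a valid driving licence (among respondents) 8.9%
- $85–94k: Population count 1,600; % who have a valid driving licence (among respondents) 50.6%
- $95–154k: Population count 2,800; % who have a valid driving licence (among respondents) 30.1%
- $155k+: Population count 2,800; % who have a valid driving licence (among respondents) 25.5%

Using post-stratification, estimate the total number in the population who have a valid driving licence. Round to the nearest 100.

6,200

Each cell contributes its population count × the respondent rate:
  under $65k: 6,000 × 53.1% = 3186
  $65–84k: 6,800 × 8.9% = 605.2
  $85–94k: 1,600 × 50.6% = 809.6
  $95–154k: 2,800 × 30.1% = 842.8
  $155k+: 2,800 × 25.5% = 714
Estimated total = 6157.6 → 6,200.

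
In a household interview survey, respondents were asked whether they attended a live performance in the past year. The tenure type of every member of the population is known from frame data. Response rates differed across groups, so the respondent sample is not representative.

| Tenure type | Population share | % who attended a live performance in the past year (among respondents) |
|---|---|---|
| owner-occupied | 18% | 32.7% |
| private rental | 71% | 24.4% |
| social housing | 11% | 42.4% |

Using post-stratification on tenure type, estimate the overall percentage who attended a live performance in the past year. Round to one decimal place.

Each cell contributes population-share × respondent value:
  owner-occupied: 0.18 × 32.7 = 5.886
  private rental: 0.71 × 24.4 = 17.324
  social housing: 0.11 × 42.4 = 4.664
Post-stratified estimate = 27.874 → 27.9%.

27.9%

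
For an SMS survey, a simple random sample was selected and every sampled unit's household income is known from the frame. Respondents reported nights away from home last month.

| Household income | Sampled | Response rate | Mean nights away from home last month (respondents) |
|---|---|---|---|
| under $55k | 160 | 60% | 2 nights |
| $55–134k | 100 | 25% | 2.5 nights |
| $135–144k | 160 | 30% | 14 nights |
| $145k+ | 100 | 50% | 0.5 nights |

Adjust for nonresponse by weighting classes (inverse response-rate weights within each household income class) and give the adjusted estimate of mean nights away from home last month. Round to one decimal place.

Weighting each respondent by the inverse class response rate inflates each class back to its sampled size, so the class weight is n_sampled:
  under $55k: 160 × 2 = 320
  $55–134k: 100 × 2.5 = 250
  $135–144k: 160 × 14 = 2240
  $145k+: 100 × 0.5 = 50
Adjusted estimate = 2860 / 520 = 5.5 → 5.5.

5.5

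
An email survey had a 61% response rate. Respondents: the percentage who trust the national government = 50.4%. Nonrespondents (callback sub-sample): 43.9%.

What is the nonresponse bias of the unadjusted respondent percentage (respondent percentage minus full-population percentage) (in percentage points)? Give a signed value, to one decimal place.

Nonresponse fraction = 1 − 0.61 = 0.39.
Bias = (nonresponse fraction) × (respondent percentage − nonrespondent percentage)
     = 0.39 × (50.4 − 43.9) = 0.39 × 6.5 = 2.535.

+2.5 percentage points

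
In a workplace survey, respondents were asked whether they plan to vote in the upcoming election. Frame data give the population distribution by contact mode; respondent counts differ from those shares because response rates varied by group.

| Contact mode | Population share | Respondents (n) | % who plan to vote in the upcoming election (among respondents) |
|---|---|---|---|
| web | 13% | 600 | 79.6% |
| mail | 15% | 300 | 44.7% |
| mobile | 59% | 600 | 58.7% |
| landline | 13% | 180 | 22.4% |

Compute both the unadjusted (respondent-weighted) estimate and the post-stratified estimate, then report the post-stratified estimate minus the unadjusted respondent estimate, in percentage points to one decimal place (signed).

Unadjusted (pooled respondent) estimate weights by respondent counts:
  (600/1680)×79.6 + (300/1680)×44.7 + (600/1680)×58.7 + (180/1680)×22.4 = 59.775%
Reweighting by population contact mode shares:
  0.13×79.6 + 0.15×44.7 + 0.59×58.7 + 0.13×22.4 = 54.598%
Difference = 54.598 − 59.775 = -5.177 pp.

-5.2 percentage points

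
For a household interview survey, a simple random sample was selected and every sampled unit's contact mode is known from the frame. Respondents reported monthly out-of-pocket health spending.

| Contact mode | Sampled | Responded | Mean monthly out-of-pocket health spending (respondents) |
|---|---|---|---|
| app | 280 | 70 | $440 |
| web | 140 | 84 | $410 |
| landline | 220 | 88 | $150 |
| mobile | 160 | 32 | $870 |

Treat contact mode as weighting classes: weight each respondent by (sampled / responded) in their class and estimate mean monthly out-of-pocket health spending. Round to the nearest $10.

$440

Response rates by class: app 70/280 = 25%, web 84/140 = 60%, landline 88/220 = 40%, mobile 32/160 = 20%.
With weight = n_sampled/n_responded per class, the weighted class total is n_sampled:
  app: 280 × 440 = 123,200
  web: 140 × 410 = 57,400
  landline: 220 × 150 = 33,000
  mobile: 160 × 870 = 139,200
Adjusted estimate = 352,800 / 800 = 441 → $440.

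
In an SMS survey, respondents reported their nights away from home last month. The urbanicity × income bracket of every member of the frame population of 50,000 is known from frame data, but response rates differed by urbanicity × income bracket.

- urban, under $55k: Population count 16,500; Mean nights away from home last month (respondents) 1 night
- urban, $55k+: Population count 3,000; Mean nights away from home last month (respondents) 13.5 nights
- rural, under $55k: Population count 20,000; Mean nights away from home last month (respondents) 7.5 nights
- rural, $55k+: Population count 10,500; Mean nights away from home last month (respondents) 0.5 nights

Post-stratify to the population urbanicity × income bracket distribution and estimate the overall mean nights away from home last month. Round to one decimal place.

4.2

Weight each group's respondent value by its population share:
  urban, under $55k: (16,500/50,000) × 1 = 0.33
  urban, $55k+: (3,000/50,000) × 13.5 = 0.81
  rural, under $55k: (20,000/50,000) × 7.5 = 3
  rural, $55k+: (10,500/50,000) × 0.5 = 0.105
Post-stratified estimate = 4.245 → 4.2.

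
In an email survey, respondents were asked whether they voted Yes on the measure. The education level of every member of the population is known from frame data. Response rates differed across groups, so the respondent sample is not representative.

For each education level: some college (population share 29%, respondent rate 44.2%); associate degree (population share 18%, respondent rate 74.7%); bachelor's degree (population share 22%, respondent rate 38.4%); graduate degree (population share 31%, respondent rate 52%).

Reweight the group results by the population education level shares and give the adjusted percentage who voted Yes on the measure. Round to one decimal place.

50.8%

Reweight to the known education level distribution:
  some college: 0.29 × 44.2 = 12.818
  associate degree: 0.18 × 74.7 = 13.446
  bachelor's degree: 0.22 × 38.4 = 8.448
  graduate degree: 0.31 × 52 = 16.12
Post-stratified estimate = 50.832 → 50.8%.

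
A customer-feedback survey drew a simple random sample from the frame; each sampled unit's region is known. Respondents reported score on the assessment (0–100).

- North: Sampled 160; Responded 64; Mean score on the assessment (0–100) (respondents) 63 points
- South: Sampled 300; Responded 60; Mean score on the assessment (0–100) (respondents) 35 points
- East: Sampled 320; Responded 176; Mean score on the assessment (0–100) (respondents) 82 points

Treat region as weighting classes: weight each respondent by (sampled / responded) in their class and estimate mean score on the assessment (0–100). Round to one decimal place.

Class response rates: North 64/160 = 40%, South 60/300 = 20%, East 176/320 = 55%.
Each respondent's weight = sampled/responded in their class; summing within a class gives n_sampled, so:
  North: 160 × 63 = 10,080
  South: 300 × 35 = 10,500
  East: 320 × 82 = 26,240
Adjusted estimate = 46,820 / 780 = 60.0256 → 60.0.

60.0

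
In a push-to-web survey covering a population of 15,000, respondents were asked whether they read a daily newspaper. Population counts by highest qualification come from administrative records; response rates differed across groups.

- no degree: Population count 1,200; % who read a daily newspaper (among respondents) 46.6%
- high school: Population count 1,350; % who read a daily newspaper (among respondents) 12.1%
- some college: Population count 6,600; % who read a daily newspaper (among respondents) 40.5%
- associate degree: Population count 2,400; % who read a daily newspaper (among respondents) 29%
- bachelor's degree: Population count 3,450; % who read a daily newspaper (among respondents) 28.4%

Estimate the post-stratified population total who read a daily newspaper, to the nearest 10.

5,070

Apply each group's respondent rate to its population count:
  no degree: 1,200 × 46.6% = 559.2
  high school: 1,350 × 12.1% = 163.35
  some college: 6,600 × 40.5% = 2673
  associate degree: 2,400 × 29% = 696
  bachelor's degree: 3,450 × 28.4% = 979.8
Estimated total = 5071.35 → 5,070.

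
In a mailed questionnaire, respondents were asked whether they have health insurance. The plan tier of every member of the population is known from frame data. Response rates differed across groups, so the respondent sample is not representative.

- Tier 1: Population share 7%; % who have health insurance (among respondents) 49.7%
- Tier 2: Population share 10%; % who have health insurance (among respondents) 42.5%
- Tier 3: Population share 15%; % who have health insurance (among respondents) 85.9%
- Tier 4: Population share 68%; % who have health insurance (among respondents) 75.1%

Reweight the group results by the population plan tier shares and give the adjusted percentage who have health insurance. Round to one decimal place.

Weight each group's respondent value by its population share:
  Tier 1: 0.07 × 49.7 = 3.479
  Tier 2: 0.1 × 42.5 = 4.25
  Tier 3: 0.15 × 85.9 = 12.885
  Tier 4: 0.68 × 75.1 = 51.068
Post-stratified estimate = 71.682 → 71.7%.

71.7%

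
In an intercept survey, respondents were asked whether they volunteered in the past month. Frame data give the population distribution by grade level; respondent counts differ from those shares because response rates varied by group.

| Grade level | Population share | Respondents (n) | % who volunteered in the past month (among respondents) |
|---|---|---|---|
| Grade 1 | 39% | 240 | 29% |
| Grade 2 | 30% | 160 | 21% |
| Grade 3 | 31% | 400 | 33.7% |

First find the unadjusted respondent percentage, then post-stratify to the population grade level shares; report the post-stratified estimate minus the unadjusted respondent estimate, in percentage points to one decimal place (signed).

-1.7 percentage points

Unadjusted (pooled respondent) estimate weights by respondent counts:
  (240/800)×29 + (160/800)×21 + (400/800)×33.7 = 29.75%
Post-stratifying to population shares instead:
  0.39×29 + 0.3×21 + 0.31×33.7 = 28.057%
Difference = 28.057 − 29.75 = -1.693 pp.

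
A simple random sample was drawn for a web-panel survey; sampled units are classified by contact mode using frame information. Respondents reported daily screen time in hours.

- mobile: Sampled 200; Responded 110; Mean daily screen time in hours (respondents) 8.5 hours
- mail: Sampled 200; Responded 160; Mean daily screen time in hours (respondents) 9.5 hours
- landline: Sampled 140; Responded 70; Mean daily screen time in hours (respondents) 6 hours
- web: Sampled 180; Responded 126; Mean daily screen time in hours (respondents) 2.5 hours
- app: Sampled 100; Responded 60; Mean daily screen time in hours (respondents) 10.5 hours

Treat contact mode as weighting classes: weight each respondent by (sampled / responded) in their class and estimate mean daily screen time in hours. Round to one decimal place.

7.2

Class response rates: mobile 110/200 = 55%, mail 160/200 = 80%, landline 70/140 = 50%, web 126/180 = 70%, app 60/100 = 60%.
With weight = n_sampled/n_responded per class, the weighted class total is n_sampled:
  mobile: 200 × 8.5 = 1700
  mail: 200 × 9.5 = 1900
  landline: 140 × 6 = 840
  web: 180 × 2.5 = 450
  app: 100 × 10.5 = 1050
Adjusted estimate = 5940 / 820 = 7.2439 → 7.2.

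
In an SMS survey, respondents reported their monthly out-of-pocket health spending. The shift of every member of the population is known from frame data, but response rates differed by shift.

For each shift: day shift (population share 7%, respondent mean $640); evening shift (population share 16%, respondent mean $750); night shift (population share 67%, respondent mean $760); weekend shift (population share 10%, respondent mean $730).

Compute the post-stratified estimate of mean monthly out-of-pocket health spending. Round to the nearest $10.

Reweight to the known shift distribution:
  day shift: 0.07 × 640 = 44.8
  evening shift: 0.16 × 750 = 120
  night shift: 0.67 × 760 = 509.2
  weekend shift: 0.1 × 730 = 73
Post-stratified estimate = 747 → $750.

$750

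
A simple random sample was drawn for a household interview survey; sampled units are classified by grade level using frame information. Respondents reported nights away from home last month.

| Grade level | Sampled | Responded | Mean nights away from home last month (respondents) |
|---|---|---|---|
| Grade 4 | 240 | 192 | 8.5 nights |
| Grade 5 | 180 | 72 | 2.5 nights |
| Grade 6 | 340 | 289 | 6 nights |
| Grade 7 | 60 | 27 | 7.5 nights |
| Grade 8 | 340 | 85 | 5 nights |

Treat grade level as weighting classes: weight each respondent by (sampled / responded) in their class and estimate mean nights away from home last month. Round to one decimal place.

5.8

Class response rates: Grade 4 192/240 = 80%, Grade 5 72/180 = 40%, Grade 6 289/340 = 85%, Grade 7 27/60 = 45%, Grade 8 85/340 = 25%.
With weight = n_sampled/n_responded per class, the weighted class total is n_sampled:
  Grade 4: 240 × 8.5 = 2040
  Grade 5: 180 × 2.5 = 450
  Grade 6: 340 × 6 = 2040
  Grade 7: 60 × 7.5 = 450
  Grade 8: 340 × 5 = 1700
Adjusted estimate = 6680 / 1,160 = 5.75862 → 5.8.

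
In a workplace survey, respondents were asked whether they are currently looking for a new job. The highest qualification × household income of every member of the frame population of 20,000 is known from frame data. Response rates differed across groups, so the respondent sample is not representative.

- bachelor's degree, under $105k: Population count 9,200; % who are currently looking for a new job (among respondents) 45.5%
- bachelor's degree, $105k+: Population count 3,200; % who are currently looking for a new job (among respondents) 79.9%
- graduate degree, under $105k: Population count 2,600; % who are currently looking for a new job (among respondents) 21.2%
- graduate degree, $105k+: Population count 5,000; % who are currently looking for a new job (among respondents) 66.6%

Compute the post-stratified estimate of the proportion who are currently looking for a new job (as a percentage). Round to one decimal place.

Reweight to the known highest qualification × household income distribution:
  bachelor's degree, under $105k: (9,200/20,000) × 45.5 = 20.93
  bachelor's degree, $105k+: (3,200/20,000) × 79.9 = 12.784
  graduate degree, under $105k: (2,600/20,000) × 21.2 = 2.756
  graduate degree, $105k+: (5,000/20,000) × 66.6 = 16.65
Post-stratified estimate = 53.12 → 53.1%.

53.1%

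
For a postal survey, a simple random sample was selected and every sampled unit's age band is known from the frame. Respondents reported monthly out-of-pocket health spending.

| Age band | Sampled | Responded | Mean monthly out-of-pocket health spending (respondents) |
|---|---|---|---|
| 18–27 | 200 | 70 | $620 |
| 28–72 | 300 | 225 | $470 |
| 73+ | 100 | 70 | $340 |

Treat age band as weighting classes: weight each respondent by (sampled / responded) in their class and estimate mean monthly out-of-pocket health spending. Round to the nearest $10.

Class response rates: 18–27 70/200 = 35%, 28–72 225/300 = 75%, 73+ 70/100 = 70%.
With weight = n_sampled/n_responded per class, the weighted class total is n_sampled:
  18–27: 200 × 620 = 124,000
  28–72: 300 × 470 = 141,000
  73+: 100 × 340 = 34,000
Adjusted estimate = 299,000 / 600 = 498.333 → $500.

$500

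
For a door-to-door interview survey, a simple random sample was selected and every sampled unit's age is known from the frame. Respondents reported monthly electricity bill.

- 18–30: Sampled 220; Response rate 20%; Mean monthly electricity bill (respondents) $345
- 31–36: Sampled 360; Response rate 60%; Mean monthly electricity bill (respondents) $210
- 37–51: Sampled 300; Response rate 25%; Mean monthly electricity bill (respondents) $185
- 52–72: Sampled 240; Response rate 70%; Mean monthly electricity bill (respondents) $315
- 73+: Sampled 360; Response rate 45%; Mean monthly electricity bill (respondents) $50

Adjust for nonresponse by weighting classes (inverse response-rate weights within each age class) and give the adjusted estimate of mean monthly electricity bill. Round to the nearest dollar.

$203

Weighting each respondent by the inverse class response rate inflates each class back to its sampled size, so the class weight is n_sampled:
  18–30: 220 × 345 = 75,900
  31–36: 360 × 210 = 75,600
  37–51: 300 × 185 = 55,500
  52–72: 240 × 315 = 75,600
  73+: 360 × 50 = 18,000
Adjusted estimate = 300,600 / 1,480 = 203.108 → $203.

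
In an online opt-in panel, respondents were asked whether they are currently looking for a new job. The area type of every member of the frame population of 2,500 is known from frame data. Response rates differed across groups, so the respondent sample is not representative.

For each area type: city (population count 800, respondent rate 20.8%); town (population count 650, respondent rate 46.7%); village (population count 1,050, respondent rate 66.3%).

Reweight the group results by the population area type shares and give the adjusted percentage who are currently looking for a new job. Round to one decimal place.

46.6%

Weight each group's respondent value by its population share:
  city: (800/2,500) × 20.8 = 6.656
  town: (650/2,500) × 46.7 = 12.142
  village: (1,050/2,500) × 66.3 = 27.846
Post-stratified estimate = 46.644 → 46.6%.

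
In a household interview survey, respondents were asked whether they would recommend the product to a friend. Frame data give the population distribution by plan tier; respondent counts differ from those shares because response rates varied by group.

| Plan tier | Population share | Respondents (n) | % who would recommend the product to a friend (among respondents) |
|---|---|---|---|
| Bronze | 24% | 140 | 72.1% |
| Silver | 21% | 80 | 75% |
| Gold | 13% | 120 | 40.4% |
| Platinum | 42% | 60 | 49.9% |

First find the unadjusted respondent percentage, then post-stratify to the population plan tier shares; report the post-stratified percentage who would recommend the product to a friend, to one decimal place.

Naive respondent-only estimate (weights = respondent counts):
  (140/400)×72.1 + (80/400)×75 + (120/400)×40.4 + (60/400)×49.9 = 59.84%
Post-stratified estimate weights by population shares:
  0.24×72.1 + 0.21×75 + 0.13×40.4 + 0.42×49.9 = 59.264%

59.3%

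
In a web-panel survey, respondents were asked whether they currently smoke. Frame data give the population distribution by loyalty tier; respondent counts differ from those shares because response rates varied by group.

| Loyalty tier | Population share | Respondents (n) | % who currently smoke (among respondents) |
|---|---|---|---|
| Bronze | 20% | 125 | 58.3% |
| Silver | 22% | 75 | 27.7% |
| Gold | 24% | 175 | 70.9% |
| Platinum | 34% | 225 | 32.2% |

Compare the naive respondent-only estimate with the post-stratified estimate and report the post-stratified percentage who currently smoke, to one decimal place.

45.7%

Unadjusted (pooled respondent) estimate weights by respondent counts:
  (125/600)×58.3 + (75/600)×27.7 + (175/600)×70.9 + (225/600)×32.2 = 48.3625%
Reweighting by population loyalty tier shares:
  0.2×58.3 + 0.22×27.7 + 0.24×70.9 + 0.34×32.2 = 45.718%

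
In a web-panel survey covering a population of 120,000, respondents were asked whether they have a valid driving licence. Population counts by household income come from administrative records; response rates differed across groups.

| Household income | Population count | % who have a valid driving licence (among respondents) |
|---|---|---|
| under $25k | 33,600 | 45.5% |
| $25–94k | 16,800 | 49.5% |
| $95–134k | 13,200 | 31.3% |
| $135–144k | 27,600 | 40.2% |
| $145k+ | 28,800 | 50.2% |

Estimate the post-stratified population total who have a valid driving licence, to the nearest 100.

Apply each group's respondent rate to its population count:
  under $25k: 33,600 × 45.5% = 15,288
  $25–94k: 16,800 × 49.5% = 8316
  $95–134k: 13,200 × 31.3% = 4131.6
  $135–144k: 27,600 × 40.2% = 11095.2
  $145k+: 28,800 × 50.2% = 14457.6
Estimated total = 53288.4 → 53,300.

53,300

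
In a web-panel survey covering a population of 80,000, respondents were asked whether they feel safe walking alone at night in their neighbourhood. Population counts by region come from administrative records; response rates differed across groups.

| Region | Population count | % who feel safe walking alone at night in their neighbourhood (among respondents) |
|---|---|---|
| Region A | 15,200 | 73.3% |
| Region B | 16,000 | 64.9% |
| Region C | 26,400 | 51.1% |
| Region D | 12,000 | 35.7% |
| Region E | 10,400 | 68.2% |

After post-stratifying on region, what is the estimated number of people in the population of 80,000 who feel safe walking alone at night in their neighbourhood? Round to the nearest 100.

Apply each group's respondent rate to its population count:
  Region A: 15,200 × 73.3% = 11141.6
  Region B: 16,000 × 64.9% = 10,384
  Region C: 26,400 × 51.1% = 13490.4
  Region D: 12,000 × 35.7% = 4284
  Region E: 10,400 × 68.2% = 7092.8
Estimated total = 46392.8 → 46,400.

46,400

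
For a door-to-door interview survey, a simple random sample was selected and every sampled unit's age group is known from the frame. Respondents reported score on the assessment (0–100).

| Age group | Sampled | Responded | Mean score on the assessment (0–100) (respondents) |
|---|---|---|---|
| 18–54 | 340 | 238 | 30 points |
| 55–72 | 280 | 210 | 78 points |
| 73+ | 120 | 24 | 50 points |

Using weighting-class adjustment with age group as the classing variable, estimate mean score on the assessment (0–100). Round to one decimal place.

51.4

Class response rates: 18–54 238/340 = 70%, 55–72 210/280 = 75%, 73+ 24/120 = 20%.
Each respondent's weight = sampled/responded in their class; summing within a class gives n_sampled, so:
  18–54: 340 × 30 = 10,200
  55–72: 280 × 78 = 21,840
  73+: 120 × 50 = 6000
Adjusted estimate = 38,040 / 740 = 51.4054 → 51.4.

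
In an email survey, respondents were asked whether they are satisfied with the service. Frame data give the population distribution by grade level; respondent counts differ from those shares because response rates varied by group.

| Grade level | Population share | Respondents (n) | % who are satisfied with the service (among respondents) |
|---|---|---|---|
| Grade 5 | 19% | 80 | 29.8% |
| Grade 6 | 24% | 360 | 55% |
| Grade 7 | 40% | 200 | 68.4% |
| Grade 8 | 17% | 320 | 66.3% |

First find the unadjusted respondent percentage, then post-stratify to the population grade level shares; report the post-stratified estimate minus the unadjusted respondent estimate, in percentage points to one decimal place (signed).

-2.0 percentage points

Unadjusted (pooled respondent) estimate weights by respondent counts:
  (80/960)×29.8 + (360/960)×55 + (200/960)×68.4 + (320/960)×66.3 = 59.4583%
Post-stratifying to population shares instead:
  0.19×29.8 + 0.24×55 + 0.4×68.4 + 0.17×66.3 = 57.493%
Difference = 57.493 − 59.4583 = -1.9653 pp.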